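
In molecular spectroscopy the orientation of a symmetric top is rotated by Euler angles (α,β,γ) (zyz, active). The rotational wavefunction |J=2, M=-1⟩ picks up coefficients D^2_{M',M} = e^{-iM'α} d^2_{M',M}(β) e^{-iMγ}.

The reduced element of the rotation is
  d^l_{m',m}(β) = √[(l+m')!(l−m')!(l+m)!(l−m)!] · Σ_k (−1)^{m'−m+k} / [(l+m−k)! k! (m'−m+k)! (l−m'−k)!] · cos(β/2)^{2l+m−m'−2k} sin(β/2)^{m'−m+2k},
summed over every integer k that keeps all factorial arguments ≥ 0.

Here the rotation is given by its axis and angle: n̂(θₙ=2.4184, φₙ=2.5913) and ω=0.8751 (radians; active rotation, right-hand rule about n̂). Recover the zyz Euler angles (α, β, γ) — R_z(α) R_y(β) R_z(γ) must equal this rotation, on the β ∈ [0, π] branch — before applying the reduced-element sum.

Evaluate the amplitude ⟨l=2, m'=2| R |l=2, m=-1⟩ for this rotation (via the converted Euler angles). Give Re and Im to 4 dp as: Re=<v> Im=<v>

Axis–angle → zyz. n̂ = (sinθₙcosφₙ, sinθₙsinφₙ, cosθₙ) = (-0.564084, +0.346070, -0.749697), ω = 0.8751.
R = I cosω + sinω [n̂]ₓ + (1−cosω) n̂n̂ᵀ gives
  R = [+0.755176, +0.505376, +0.417498; -0.645570, +0.683925, +0.339833; -0.113794, -0.526157, +0.842739]
β = atan2(√(R₁₃²+R₂₃²), R₃₃) = 0.568445; α = atan2(R₂₃, R₁₃) mod 2π = 0.683204; γ = atan2(R₃₂, −R₃₁) mod 2π = 4.925382
First d^2_{2,-1}(β=0.5684), then the phase factors e^{-i(2)α} and e^{-i(-1)γ}:
With c≡cos(β/2)=0.959880 and s≡sin(β/2)=0.280411, N=[24·1·1·6]^{1/2}=12.000000
k: max(0,(-1)−(2))=0 … min(2+(-1),2−(2))=0
  k=0: (−1)^3·12.0000/(6)·0.9599^1·0.2804^3 = -0.042328
d^2_{2,-1}(0.5684) = -0.042328
Phases: e^{-i·(2)·0.6832}=+0.202968-0.979185i, e^{-i·(-1)·4.9254}=+0.211386-0.977403i ⇒ D=+0.038695+0.017159i

Re=0.0387 Im=0.0172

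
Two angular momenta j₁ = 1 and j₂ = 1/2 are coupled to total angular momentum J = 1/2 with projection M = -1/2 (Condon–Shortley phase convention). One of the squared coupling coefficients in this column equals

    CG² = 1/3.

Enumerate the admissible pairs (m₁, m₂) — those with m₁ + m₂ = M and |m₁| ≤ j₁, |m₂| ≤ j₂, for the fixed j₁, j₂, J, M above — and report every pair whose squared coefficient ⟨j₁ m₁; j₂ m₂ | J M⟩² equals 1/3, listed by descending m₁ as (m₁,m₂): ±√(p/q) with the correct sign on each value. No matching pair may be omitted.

(0,-1/2): +√(1/3)

Admissible pairs with m₁+m₂ = M = -1/2: (-1,1/2), (0,-1/2)
  (m₁,m₂)=(0,-1/2): CG² = 1/3, CG = +√(1/3)   ← matches the target
  (m₁,m₂)=(-1,1/2): CG² = 2/3, CG = −√(2/3)
Pairs with CG² = 1/3: (0,-1/2): +√(1/3)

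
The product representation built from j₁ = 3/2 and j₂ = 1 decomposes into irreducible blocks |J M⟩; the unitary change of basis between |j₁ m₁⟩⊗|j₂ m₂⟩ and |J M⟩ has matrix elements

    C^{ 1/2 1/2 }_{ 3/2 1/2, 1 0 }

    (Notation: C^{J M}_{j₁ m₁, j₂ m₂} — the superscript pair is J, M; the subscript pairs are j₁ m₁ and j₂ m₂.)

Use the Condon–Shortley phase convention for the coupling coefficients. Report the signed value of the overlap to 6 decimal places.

triangle: 2!×1!×0!/4! = 2/24
(j±m)!: 2!×1!×1!×1!×1!×0! = 2
prefactor² = (2J+1)×Δ×N² = 1/3
  k=1: −1/(1!×1!×0!×0!×1!×0!) = -1
Σ = -1  ⇒  CG² = 1/3×(-1)² = 1/3
CG = −√(1/3) = -0.577350

-0.577350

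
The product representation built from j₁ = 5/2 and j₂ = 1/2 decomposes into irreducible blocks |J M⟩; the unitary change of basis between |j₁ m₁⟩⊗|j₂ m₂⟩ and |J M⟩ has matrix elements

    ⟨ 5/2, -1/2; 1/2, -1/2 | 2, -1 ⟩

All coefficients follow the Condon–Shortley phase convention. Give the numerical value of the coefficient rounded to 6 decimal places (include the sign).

j₁+j₂−J=1  J+j₁−j₂=4  J−j₁+j₂=0  j₁+j₂+J+1=6
(j₁±m₁, j₂±m₂, J±M) = (2,3,0,1,1,3)
P² = 12
sum k=0..0:
  [0] +1/6 = 1/6
S = 1/6
C² = P²·S² = 1/3 ; C = +0.577350

+0.577350  (= +√(1/3))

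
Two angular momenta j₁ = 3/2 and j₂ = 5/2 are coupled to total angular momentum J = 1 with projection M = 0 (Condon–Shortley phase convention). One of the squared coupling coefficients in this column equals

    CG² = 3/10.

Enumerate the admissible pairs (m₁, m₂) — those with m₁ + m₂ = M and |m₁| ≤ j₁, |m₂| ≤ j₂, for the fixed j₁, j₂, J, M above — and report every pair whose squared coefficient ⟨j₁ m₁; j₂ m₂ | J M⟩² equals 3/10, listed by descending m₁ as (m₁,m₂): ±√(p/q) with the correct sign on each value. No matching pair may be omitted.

Admissible pairs with m₁+m₂ = M = 0: (-3/2,3/2), (-1/2,1/2), (1/2,-1/2), (3/2,-3/2)
  (m₁,m₂)=(3/2,-3/2): CG² = 1/5, CG = +√(1/5)
  (m₁,m₂)=(1/2,-1/2): CG² = 3/10, CG = −√(3/10)   ← matches the target
  (m₁,m₂)=(-1/2,1/2): CG² = 3/10, CG = +√(3/10)   ← matches the target
  (m₁,m₂)=(-3/2,3/2): CG² = 1/5, CG = −√(1/5)
Pairs with CG² = 3/10: (1/2,-1/2): −√(3/10); (-1/2,1/2): +√(3/10)

(1/2,-1/2): −√(3/10); (-1/2,1/2): +√(3/10)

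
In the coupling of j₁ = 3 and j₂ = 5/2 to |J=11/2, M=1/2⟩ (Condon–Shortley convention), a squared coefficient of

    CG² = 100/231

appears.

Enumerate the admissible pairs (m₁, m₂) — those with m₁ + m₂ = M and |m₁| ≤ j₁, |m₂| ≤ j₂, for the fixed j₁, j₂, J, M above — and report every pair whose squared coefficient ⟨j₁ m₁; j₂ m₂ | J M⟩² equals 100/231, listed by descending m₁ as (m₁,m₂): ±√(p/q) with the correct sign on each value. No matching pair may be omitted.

Admissible pairs with m₁+m₂ = M = 1/2: (-2,5/2), (-1,3/2), (0,1/2), (1,-1/2), (2,-3/2), (3,-5/2)
  (m₁,m₂)=(3,-5/2): CG² = 1/462, CG = +√(1/462)
  (m₁,m₂)=(2,-3/2): CG² = 5/77, CG = +√(5/77)
  (m₁,m₂)=(1,-1/2): CG² = 25/77, CG = +√(25/77)
  (m₁,m₂)=(0,1/2): CG² = 100/231, CG = +√(100/231)   ← matches the target
  (m₁,m₂)=(-1,3/2): CG² = 25/154, CG = +√(25/154)
  (m₁,m₂)=(-2,5/2): CG² = 1/77, CG = +√(1/77)
Pairs with CG² = 100/231: (0,1/2): +√(100/231)

(0,1/2): +√(100/231)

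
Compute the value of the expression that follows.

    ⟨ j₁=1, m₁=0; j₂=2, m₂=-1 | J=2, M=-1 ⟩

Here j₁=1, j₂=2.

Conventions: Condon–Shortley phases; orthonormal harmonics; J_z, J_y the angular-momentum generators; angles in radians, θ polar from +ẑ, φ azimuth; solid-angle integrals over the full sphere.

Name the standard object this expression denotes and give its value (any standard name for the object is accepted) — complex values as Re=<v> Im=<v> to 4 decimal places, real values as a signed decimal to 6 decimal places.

Clebsch–Gordan coefficient, +√(1/6) ≈ +0.408248

This is a Clebsch–Gordan (vector-coupling) coefficient.
triangle: 1!×1!×3!/6! = 6/720
(j±m)!: 1!×1!×1!×3!×1!×3! = 36
prefactor² = (2J+1)×Δ×N² = 3/2
  k=0: +1/(0!×1!×1!×1!×0!×2!) = 1/2
  k=1: −1/(1!×0!×0!×0!×1!×3!) = -1/6
Σ = 1/3  ⇒  CG² = 3/2×(1/3)² = 1/6
CG = +√(1/6) = +0.408248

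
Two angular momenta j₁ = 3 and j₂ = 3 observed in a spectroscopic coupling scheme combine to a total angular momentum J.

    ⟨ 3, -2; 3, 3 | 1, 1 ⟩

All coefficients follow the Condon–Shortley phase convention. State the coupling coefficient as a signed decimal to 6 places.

j₁+j₂−J=5  J+j₁−j₂=1  J−j₁+j₂=1  j₁+j₂+J+1=8
(j₁±m₁, j₂±m₂, J±M) = (1,5,6,0,2,0)
P² = 10800/7
sum k=5..5:
  [5] −1/120 = -1/120
S = -1/120
C² = P²·S² = 3/28 ; C = -0.327327

−√(3/28) = -0.327327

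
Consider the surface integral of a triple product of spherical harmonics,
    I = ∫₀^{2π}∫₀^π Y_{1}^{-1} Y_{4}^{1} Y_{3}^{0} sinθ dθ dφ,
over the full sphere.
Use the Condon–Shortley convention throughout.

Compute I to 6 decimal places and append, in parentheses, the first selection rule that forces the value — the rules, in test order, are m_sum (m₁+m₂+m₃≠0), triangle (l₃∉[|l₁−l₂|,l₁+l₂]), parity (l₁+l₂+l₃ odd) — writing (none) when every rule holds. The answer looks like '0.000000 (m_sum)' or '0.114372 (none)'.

Rules hold: Σm=0, L=8 even, 3≤3≤5.
N = 3·9·7 = 189
Δ = 2!·0!·6!/9! = 1/252
Racah Σ t=1..1: t=1:−1/36 = -1/36
⇒ 3j(1 4 3; 0 0 0)² = 4/63, sgn +1
Racah Σ t=2..2: t=2:+1/72 = 1/72
⇒ 3j(1 4 3; -1 1 0)² = 5/126, sgn -1
4πI² = N·(3j₀)²·(3jₘ)² = 10/21
I = -1·√(0.47619/4π) = -0.19466390
No selection rule forces the value: the integral is nonzero (none).

-0.194664 (none)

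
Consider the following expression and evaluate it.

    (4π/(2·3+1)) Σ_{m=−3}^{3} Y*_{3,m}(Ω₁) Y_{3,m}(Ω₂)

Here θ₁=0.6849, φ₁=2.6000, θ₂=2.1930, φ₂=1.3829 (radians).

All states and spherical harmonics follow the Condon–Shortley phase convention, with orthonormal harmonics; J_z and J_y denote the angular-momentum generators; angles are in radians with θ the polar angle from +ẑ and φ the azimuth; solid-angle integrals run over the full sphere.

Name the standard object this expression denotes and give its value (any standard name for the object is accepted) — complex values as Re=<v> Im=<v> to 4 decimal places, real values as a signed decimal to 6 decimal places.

Legendre polynomial (addition theorem), +0.358955

This sum is the spherical-harmonic addition theorem: it equals the Legendre polynomial P_l(cos γ) of the angle γ between the two directions.
Term-by-term m-sum for l=3 (normalisation 4π/7 = 1.795196):
  term(m=-3) = (-0.020639, -0.011537)   from Y*(Ω₁)=(0.005699, 0.105466), Y(Ω₂)=(-0.119615, 0.189234)
  term(m=-2) = (0.094687, -0.080958)   from Y*(Ω₁)=(0.148400, -0.279829), Y(Ω₂)=(0.365863, 0.144348)
  term(m=-1) = (0.025965, 0.070324)   from Y*(Ω₁)=(-0.350214, 0.210687), Y(Ω₂)=(0.034262, -0.180192)
  term(m=+0) = (-0.000072, -0.000000)   from Y*(Ω₁)=(-0.000256, -0.000000), Y(Ω₂)=(0.283086, 0.000000)
  term(m=+1) = (0.025965, -0.070324)   from Y*(Ω₁)=(0.350214, 0.210687), Y(Ω₂)=(-0.034262, -0.180192)
  term(m=+2) = (0.094687, 0.080958)   from Y*(Ω₁)=(0.148400, 0.279829), Y(Ω₂)=(0.365863, -0.144348)
  term(m=+3) = (-0.020639, 0.011537)   from Y*(Ω₁)=(-0.005699, 0.105466), Y(Ω₂)=(0.119615, 0.189234)
Total Σ_m = (0.199953, 0.000000). Multiply by 1.795196: (0.358955, 0.000000). P_3(cos γ) = 0.358955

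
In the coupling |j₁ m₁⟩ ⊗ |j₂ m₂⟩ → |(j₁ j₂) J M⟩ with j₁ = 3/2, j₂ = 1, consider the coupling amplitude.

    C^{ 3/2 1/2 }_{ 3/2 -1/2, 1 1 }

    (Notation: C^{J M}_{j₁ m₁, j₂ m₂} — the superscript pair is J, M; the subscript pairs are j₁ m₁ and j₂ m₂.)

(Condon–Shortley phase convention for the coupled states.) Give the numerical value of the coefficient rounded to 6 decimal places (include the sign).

-0.730297  (= −√(8/15))

√[4·1!2!1!/5! · 1!2!2!0!2!1!] = √(8/15)
  +(−1)^1/∏(1,0,1,1,1,0)! = -1  (running -1)
⟨..|..⟩ = √(8/15)·(-1) = -0.730297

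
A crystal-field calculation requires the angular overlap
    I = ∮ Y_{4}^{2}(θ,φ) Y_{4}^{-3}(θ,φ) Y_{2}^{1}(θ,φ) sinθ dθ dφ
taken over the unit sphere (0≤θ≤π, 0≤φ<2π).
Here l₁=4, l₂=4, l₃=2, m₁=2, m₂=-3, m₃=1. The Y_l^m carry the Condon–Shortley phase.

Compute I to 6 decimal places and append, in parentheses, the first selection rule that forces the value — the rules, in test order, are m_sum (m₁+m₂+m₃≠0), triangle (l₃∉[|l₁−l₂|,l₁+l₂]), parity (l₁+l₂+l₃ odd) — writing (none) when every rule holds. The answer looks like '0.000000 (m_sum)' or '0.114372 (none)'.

Checks pass: Σm=0; 10 even; l₃=2∈[0,8].
(2·4+1)(2·4+1)(2·2+1) = 405
Δ: 6! 2! 2! / 11! → 1/13860
sum: t=2:+1/192 t=3:−1/36 t=4:+1/192 = -5/288
3j²(4 4 2; 0 0 0) = Δ·Π!·Σ² = 20/693  (sign -1)
sum: t=0:+1/1440 t=1:−1/240 = -1/288
3j²(4 4 2; 2 -3 1) = Δ·Π!·Σ² = 5/132  (sign +1)
combine: 4πI² = 405·20/693·5/132 = 375/847
take √, sign -1: I = -0.18770204
No selection rule forces the value: the integral is nonzero (none).

-0.187702 (none)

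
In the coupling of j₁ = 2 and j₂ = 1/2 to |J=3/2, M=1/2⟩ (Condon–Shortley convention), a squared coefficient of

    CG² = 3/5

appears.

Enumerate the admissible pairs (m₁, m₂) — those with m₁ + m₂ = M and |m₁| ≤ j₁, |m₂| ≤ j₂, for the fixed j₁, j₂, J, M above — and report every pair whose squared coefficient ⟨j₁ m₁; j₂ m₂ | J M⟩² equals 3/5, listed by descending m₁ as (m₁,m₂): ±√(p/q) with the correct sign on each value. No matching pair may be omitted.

(1,-1/2): +√(3/5)

Admissible pairs with m₁+m₂ = M = 1/2: (0,1/2), (1,-1/2)
  (m₁,m₂)=(1,-1/2): CG² = 3/5, CG = +√(3/5)   ← matches the target
  (m₁,m₂)=(0,1/2): CG² = 2/5, CG = −√(2/5)
Pairs with CG² = 3/5: (1,-1/2): +√(3/5)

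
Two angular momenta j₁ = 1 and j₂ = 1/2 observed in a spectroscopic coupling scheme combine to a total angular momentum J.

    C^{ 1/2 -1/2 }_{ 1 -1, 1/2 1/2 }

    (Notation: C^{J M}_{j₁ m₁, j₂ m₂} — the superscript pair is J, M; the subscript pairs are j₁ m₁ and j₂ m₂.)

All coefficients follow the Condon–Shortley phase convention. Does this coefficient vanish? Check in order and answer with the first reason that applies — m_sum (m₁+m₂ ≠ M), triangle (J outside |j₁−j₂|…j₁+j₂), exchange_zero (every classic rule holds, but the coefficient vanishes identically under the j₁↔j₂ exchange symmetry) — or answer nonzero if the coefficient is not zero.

nonzero

m-sum: m₁+m₂ = -1+1/2 = -1/2, M = -1/2  ✓
triangle: |j₁−j₂| = 1/2 ≤ J = 1/2 ≤ j₁+j₂ = 3/2  ✓
exchange: j₁≠j₂ or m₁≠m₂ — the exchange symmetry imposes no constraint here
value check: CG = −√(2/3) = -0.816497 ≠ 0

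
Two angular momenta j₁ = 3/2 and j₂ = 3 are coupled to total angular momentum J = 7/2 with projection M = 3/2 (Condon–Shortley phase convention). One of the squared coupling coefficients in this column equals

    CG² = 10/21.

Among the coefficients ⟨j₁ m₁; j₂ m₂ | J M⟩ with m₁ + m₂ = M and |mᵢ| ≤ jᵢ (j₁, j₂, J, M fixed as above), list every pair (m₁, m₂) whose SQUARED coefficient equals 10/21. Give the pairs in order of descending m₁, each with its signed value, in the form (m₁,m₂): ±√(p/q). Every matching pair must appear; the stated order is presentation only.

(3/2,0): +√(10/21)

Admissible pairs with m₁+m₂ = M = 3/2: (-3/2,3), (-1/2,2), (1/2,1), (3/2,0)
  (m₁,m₂)=(3/2,0): CG² = 10/21, CG = +√(10/21)   ← matches the target
  (m₁,m₂)=(1/2,1): CG² = 0/1, CG = 0
  (m₁,m₂)=(-1/2,2): CG² = 3/7, CG = −√(3/7)
  (m₁,m₂)=(-3/2,3): CG² = 2/21, CG = −√(2/21)
Pairs with CG² = 10/21: (3/2,0): +√(10/21)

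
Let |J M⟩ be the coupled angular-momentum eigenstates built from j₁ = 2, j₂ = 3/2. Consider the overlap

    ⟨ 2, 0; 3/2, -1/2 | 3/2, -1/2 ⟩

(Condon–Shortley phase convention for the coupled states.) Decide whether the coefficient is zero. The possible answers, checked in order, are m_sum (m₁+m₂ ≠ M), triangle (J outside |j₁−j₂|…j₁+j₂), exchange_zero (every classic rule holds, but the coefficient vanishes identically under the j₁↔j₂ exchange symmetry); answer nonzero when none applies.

nonzero

m-sum: m₁+m₂ = 0+(-1/2) = -1/2, M = -1/2  ✓
triangle: |j₁−j₂| = 1/2 ≤ J = 3/2 ≤ j₁+j₂ = 7/2  ✓
exchange: j₁≠j₂ or m₁≠m₂ — the exchange symmetry imposes no constraint here
value check: CG = −√(1/5) = -0.447214 ≠ 0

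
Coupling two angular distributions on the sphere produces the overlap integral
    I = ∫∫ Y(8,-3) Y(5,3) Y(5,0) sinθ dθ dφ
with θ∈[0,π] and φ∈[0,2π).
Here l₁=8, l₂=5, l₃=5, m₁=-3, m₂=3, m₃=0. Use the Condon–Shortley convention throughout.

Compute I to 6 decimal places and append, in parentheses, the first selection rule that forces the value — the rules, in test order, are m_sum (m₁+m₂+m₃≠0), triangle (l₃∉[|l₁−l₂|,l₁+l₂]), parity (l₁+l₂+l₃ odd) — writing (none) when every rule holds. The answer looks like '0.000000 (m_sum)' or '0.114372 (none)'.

m-sum 0 ✓  L=18 even ✓  3≤5≤13 ✓
Π(2lᵢ+1) = 17×11×11 = 2057
triangle coeff Δ(8,5,5) = 1/37413090
Σ_t [3,5]: t=3:−1/1036800 t=4:+1/331776 t=5:−1/1036800 = 1/921600
(3j)²=490/46189 [(8 5 5; 0 0 0)], sign=-1
Σ_t [6,8]: t=6:+1/2073600 t=7:−1/2903040 t=8:+1/58060800 = 1/6451200
(3j)²=15/4199 [(8 5 5; -3 3 0)], sign=-1
⇒ 4πI² = 80850/1037153
I = (+1)√(80850/1037153/(4π)) = 0.07876144
No selection rule forces the value: the integral is nonzero (none).

0.078761 (none)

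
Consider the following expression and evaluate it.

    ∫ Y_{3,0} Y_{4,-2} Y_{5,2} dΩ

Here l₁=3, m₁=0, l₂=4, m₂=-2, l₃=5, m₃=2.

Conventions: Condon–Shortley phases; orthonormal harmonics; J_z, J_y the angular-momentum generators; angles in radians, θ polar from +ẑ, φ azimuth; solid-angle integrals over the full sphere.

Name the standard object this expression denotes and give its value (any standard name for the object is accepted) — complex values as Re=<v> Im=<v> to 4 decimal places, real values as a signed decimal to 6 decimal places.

Gaunt coefficient, +0.022664

This is a Gaunt coefficient — the integral of a triple product of spherical harmonics over the sphere.
Rules hold: Σm=0, L=12 even, 1≤5≤7.
N = 7·9·11 = 693
Δ = 2!·4!·6!/13! = 1/180180
Racah Σ t=0..2: t=0:+1/576 t=1:−1/144 t=2:+1/576 = -1/288
⇒ 3j(3 4 5; 0 0 0)² = 20/1001, sgn +1
Racah Σ t=0..2: t=0:+1/576 t=1:−1/480 t=2:+1/8640 = -1/4320
⇒ 3j(3 4 5; 0 -2 2)² = 1/2145, sgn +1
4πI² = N·(3j₀)²·(3jₘ)² = 12/1859
I = +1·√(0.00645508/4π) = 0.02266449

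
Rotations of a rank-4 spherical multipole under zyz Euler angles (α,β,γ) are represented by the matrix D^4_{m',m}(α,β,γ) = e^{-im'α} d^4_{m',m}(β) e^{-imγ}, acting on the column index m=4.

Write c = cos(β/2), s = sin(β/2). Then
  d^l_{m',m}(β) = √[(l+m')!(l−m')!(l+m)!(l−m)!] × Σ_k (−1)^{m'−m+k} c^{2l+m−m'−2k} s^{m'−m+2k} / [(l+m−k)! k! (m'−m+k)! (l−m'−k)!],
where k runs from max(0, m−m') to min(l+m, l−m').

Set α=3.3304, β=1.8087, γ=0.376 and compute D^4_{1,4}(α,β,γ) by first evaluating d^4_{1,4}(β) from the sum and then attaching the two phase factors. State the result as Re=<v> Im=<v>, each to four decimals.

First d^4_{1,4}(β=1.8087), then the phase factors e^{-i(1)α} and e^{-i(4)γ}:
With c≡cos(β/2)=0.618197 and s≡sin(β/2)=0.786023, N=[120·6·40320·1]^{1/2}=5387.986637
k: max(0,(4)−(1))=3 … min(4+(4),4−(1))=3
  k=3: (−1)^0·5387.9866/(720)·0.6182^5·0.7860^3 = +0.328121
d^4_{1,4}(1.8087) = +0.328121
D = (-0.982229+0.187688i)·(+0.328121)·(+0.066747-0.997770i) = +0.039935+0.325681i

Re=0.0399 Im=0.3257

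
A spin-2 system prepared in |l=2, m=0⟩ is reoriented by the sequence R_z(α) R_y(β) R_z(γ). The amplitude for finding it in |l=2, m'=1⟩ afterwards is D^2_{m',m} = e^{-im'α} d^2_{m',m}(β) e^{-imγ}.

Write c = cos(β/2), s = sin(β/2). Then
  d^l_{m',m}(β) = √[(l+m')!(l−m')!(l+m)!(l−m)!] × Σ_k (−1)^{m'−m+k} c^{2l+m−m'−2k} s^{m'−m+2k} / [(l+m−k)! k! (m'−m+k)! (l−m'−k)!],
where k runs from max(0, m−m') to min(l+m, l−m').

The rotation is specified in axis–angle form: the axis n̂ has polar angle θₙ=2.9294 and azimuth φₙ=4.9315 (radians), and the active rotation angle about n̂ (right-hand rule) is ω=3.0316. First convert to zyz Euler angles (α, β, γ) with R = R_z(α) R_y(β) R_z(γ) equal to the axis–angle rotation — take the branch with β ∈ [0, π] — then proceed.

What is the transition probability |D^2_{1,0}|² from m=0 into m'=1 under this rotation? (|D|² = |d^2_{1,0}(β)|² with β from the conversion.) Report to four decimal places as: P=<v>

P=0.2107

Axis–angle → zyz. n̂ = (sinθₙcosφₙ, sinθₙsinφₙ, cosθₙ) = (+0.045777, -0.205569, -0.977571), ω = 3.0316.
R = I cosω + sinω [n̂]ₓ + (1−cosω) n̂n̂ᵀ gives
  R = [-0.989778, +0.088545, -0.111796; -0.126073, -0.909695, +0.395677; -0.066665, +0.405727, +0.911560]
β = atan2(√(R₁₃²+R₂₃²), R₃₃) = 0.423734; α = atan2(R₂₃, R₁₃) mod 2π = 1.846163; γ = atan2(R₃₂, −R₃₁) mod 2π = 1.407941
First d^2_{1,0}(β=0.4237), then the phase factors e^{-i(1)α} and e^{-i(0)γ}:
Half-angle: c=0.977640, s=0.210285. N=√(6·1·2·2)=4.898979
k∈{0,1} keeps every argument non-negative
  k=0: (−1)^1·4.8990/(2)·0.9776^3·0.2103^1 = -0.481307
  k=1: (−1)^2·4.8990/(2)·0.9776^1·0.2103^3 = +0.022268
d^2_{1,0}(0.4237) = -0.481307 +0.022268 = -0.459039
|D^2_{1,0}|² = |d^2_{1,0}(β)|² = (-0.459039)² = 0.210716 (the z-rotation phases have unit modulus)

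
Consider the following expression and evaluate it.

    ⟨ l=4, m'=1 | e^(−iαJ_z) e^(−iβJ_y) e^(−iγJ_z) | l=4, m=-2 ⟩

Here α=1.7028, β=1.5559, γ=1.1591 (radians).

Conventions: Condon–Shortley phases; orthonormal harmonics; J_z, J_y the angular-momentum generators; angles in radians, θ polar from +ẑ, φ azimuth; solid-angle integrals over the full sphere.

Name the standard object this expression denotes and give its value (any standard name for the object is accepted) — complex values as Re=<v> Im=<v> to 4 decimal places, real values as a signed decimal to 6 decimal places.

This is a Wigner D-matrix element — the rotation-matrix element ⟨l m'| R(α,β,γ) |l m⟩ in the angular-momentum basis.
First d^4_{1,-2}(β=1.5559), then the phase factors e^{-i(1)α} and e^{-i(-2)γ}:
With c≡cos(β/2)=0.712354 and s≡sin(β/2)=0.701821, N=[120·6·2·720]^{1/2}=1018.233765
k∈{0,1,2} keeps every argument non-negative
  k=0: (−1)^3·1018.2338/(72)·0.7124^5·0.7018^3 = -0.896751
  k=1: (−1)^4·1018.2338/(48)·0.7124^3·0.7018^5 = +1.305641
  k=2: (−1)^5·1018.2338/(240)·0.7124^1·0.7018^7 = -0.253463
d^4_{1,-2}(1.5559) = -0.896751 +1.305641 -0.253463 = +0.155427
Attach z-rotation phases: D = e^{-i(1)(1.7028)}·(+0.155427)·e^{-i(-2)(1.1591)} = +0.126913+0.089726i

Wigner D-matrix element, Re=0.1269 Im=0.0897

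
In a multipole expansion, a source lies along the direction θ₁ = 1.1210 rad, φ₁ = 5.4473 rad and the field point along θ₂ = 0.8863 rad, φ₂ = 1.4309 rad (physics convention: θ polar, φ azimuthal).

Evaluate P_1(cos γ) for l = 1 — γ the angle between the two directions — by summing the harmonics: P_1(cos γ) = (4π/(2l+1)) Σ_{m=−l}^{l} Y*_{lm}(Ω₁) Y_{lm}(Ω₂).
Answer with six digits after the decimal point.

-0.172408

Term-by-term m-sum for l=1 (normalisation 4π/3 = 4.188790):
  term(m=-1) = (-0.053394, -0.063910)   from Y*(Ω₁)=(0.208619, -0.230824), Y(Ω₂)=(0.037324, -0.265052)
  term(m=+0) = (0.065629, 0.000000)   from Y*(Ω₁)=(0.212436, -0.000000), Y(Ω₂)=(0.308935, 0.000000)
  term(m=+1) = (-0.053394, 0.063910)   from Y*(Ω₁)=(-0.208619, -0.230824), Y(Ω₂)=(-0.037324, -0.265052)
Accumulated sum (-0.041159, 0.000000); after 4π/(2l+1) scaling, (-0.172408, 0.000000) ⇒ P_1 = -0.172408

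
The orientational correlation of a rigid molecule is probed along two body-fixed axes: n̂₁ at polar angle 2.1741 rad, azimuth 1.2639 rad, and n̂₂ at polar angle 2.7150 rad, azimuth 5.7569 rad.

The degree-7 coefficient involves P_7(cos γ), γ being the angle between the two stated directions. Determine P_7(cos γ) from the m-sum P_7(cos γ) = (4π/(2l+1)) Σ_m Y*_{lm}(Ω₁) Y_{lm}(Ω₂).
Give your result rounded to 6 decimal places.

Summing Y*_{l m}(θ₁,φ₁)·Y_{l m}(θ₂,φ₂) over m ∈ [−7, 7]; prefactor 4π/(2·7+1) = 0.837758:
  m=-7: (-0.107569, 0.070088) × (-0.000889, -0.000536) = (0.000133, -0.000005)  (running Σ = (0.000133, -0.000005))
  m=-6: (-0.088469, -0.318940) × (0.008547, 0.000138) = (-0.000712, -0.002738)  (running Σ = (-0.000579, -0.002743))
  m=-5: (0.442180, 0.016065) × (-0.037959, 0.021241) = (-0.017126, 0.008783)  (running Σ = (-0.017705, 0.006040))
  m=-4: (-0.076329, 0.213594) × (0.077534, -0.131021) = (0.022067, 0.026561)  (running Σ = (0.004362, 0.032601))
  m=-3: (0.168557, 0.128166) × (-0.002939, 0.364627) = (-0.047228, 0.061084)  (running Σ = (-0.042866, 0.093685))
  m=-2: (-0.275139, 0.193857) × (-0.266463, -0.467308) = (0.163906, 0.076919)  (running Σ = (0.121040, 0.170604))
  m=-1: (0.023421, 0.073904) × (0.253683, 0.147374) = (-0.004950, 0.022200)  (running Σ = (0.116089, 0.192804))
  m=0: (-0.344785, -0.000000) × (0.355728, 0.000000) = (-0.122650, -0.000000)  (running Σ = (-0.006560, 0.192804))
  m=1: (-0.023421, 0.073904) × (-0.253683, 0.147374) = (-0.004950, -0.022200)  (running Σ = (-0.011510, 0.170604))
  m=2: (-0.275139, -0.193857) × (-0.266463, 0.467308) = (0.163906, -0.076919)  (running Σ = (0.152395, 0.093685))
  m=3: (-0.168557, 0.128166) × (0.002939, 0.364627) = (-0.047228, -0.061084)  (running Σ = (0.105167, 0.032601))
  m=4: (-0.076329, -0.213594) × (0.077534, 0.131021) = (0.022067, -0.026561)  (running Σ = (0.127234, 0.006040))
  m=5: (-0.442180, 0.016065) × (0.037959, 0.021241) = (-0.017126, -0.008783)  (running Σ = (0.110108, -0.002743))
  m=6: (-0.088469, 0.318940) × (0.008547, -0.000138) = (-0.000712, 0.002738)  (running Σ = (0.109396, -0.000005))
  m=7: (0.107569, 0.070088) × (0.000889, -0.000536) = (0.000133, 0.000005)  (running Σ = (0.109529, -0.000000))
Accumulated sum (0.109529, -0.000000); after 4π/(2l+1) scaling, (0.091759, -0.000000) ⇒ P_7 = 0.091759

0.091759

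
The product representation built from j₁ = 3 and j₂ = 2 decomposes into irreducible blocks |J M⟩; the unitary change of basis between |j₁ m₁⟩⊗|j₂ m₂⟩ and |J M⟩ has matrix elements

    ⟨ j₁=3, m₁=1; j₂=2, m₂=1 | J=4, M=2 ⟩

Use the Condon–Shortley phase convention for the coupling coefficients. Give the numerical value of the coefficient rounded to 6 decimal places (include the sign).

−√(1/28) ≈ -0.188982

triangle: 1!*5!*3!/10! = 720/3628800
(j±m)!: 4!*2!*3!*1!*6!*2! = 414720
prefactor² = (2J+1)*Δ*N² = 5184/7
  k=0: +1/(0!*1!*2!*3!*3!*0!) = 1/72
  k=1: −1/(1!*0!*1!*2!*4!*1!) = -1/48
Σ = -1/144  ⇒  CG² = 5184/7*(-1/144)² = 1/28
CG = −√(1/28) = -0.188982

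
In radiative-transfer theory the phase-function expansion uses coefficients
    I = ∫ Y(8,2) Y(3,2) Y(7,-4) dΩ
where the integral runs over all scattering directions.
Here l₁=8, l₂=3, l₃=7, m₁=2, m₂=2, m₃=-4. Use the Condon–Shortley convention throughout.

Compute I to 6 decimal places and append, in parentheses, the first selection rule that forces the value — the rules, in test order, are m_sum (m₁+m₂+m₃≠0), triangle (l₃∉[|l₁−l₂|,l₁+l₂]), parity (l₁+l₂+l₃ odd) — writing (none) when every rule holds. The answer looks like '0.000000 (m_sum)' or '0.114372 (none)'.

-0.160034 (none)

Rules hold: Σm=0, L=18 even, 5≤7≤11.
N = 17·7·15 = 1785
Δ = 4!·12!·2!/19! = 1/5290740
Racah Σ t=1..3: t=1:−1/7257600 t=2:+1/2073600 t=3:−1/7257600 = 1/4838400
⇒ 3j(8 3 7; 0 0 0)² = 252/20995, sgn -1
Racah Σ t=3..4: t=3:−1/26127360 t=4:+1/174182400 = -17/522547200
⇒ 3j(8 3 7; 2 2 -4)² = 935/62244, sgn +1
4πI² = N·(3j₀)²·(3jₘ)² = 19635/61009
I = -1·√(0.321838/4π) = -0.16003448
No selection rule forces the value: the integral is nonzero (none).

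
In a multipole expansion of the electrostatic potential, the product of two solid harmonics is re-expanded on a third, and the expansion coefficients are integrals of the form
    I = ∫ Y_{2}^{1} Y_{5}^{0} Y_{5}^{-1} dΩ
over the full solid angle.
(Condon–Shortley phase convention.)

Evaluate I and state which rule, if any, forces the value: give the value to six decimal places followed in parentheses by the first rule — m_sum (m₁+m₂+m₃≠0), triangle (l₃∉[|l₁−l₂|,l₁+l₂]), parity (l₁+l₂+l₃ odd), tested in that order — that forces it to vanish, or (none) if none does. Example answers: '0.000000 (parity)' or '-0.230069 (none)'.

-0.036166 (none)

Rules hold: Σm=0, L=12 even, 3≤5≤7.
N = 5·11·11 = 605
Δ = 2!·2!·8!/13! = 1/38610
Racah Σ t=0..2: t=0:+1/2880 t=1:−1/576 t=2:+1/2880 = -1/960
⇒ 3j(2 5 5; 0 0 0)² = 10/429, sgn +1
Racah Σ t=0..1: t=0:+1/1440 t=1:−1/1152 = -1/5760
⇒ 3j(2 5 5; 1 0 -1)² = 1/858, sgn -1
4πI² = N·(3j₀)²·(3jₘ)² = 25/1521
I = -1·√(0.0164366/4π) = -0.03616600
No selection rule forces the value: the integral is nonzero (none).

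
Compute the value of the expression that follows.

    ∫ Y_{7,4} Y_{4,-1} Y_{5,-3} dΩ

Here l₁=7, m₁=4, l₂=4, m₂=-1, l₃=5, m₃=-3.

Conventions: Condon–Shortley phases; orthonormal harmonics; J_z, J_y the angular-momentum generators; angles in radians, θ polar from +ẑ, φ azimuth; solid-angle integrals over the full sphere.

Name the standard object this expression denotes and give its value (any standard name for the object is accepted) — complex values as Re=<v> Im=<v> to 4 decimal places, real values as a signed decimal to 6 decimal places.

Gaunt coefficient, +0.052474

This is a Gaunt coefficient — the integral of a triple product of spherical harmonics over the sphere.
m-sum 0 ✓  L=16 even ✓  3≤5≤11 ✓
Π(2lᵢ+1) = 15×9×11 = 1485
triangle coeff Δ(7,4,5) = 1/6126120
Σ_t [2,4]: t=2:+1/69120 t=3:−1/20736 t=4:+1/69120 = -1/51840
(3j)²=280/21879 [(7 4 5; 0 0 0)], sign=+1
Σ_t [1,3]: t=1:−1/345600 t=2:+1/241920 t=3:−1/2903040 = 13/14515200
(3j)²=13/7140 [(7 4 5; 4 -1 -3)], sign=+1
⇒ 4πI² = 10/289
I = (+1)√(10/289/(4π)) = 0.05247424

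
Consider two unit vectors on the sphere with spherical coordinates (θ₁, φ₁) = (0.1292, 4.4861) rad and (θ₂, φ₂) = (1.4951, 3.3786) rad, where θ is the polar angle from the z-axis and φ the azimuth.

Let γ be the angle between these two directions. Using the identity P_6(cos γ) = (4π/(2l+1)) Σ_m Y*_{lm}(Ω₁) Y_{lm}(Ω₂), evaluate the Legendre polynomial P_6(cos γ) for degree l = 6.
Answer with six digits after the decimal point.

-0.203421

Addition theorem: P_6(cos γ) = (4π/13) Σ_m Y*_{lm}(Ω₁) Y_{lm}(Ω₂), m = −6…6:
  term(m=-6) = (0.000001, 0.000000)   from Y*(Ω₁)=(-0.000000, 0.000002), Y(Ω₂)=(0.070374, -0.469599)
  term(m=-5) = (0.000005, -0.000005)   from Y*(Ω₁)=(-0.000053, -0.000025), Y(Ω₂)=(-0.046939, 0.115584)
  term(m=-4) = (0.000089, 0.000306)   from Y*(Ω₁)=(0.000596, -0.000759), Y(Ω₂)=(-0.192789, 0.268473)
  term(m=-3) = (0.001524, 0.000279)   from Y*(Ω₁)=(0.006782, 0.008406), Y(Ω₂)=(0.108687, -0.093613)
  term(m=-2) = (-0.014366, 0.019127)   from Y*(Ω₁)=(-0.073965, 0.035965), Y(Ω₂)=(0.258778, -0.132760)
  term(m=-1) = (0.026157, 0.052361)   from Y*(Ω₁)=(-0.087528, -0.380172), Y(Ω₂)=(-0.145840, 0.035227)
  term(m=+0) = (-0.237262, 0.000000)   from Y*(Ω₁)=(0.846380, -0.000000), Y(Ω₂)=(-0.280325, 0.000000)
  term(m=+1) = (0.026157, -0.052361)   from Y*(Ω₁)=(0.087528, -0.380172), Y(Ω₂)=(0.145840, 0.035227)
  term(m=+2) = (-0.014366, -0.019127)   from Y*(Ω₁)=(-0.073965, -0.035965), Y(Ω₂)=(0.258778, 0.132760)
  term(m=+3) = (0.001524, -0.000279)   from Y*(Ω₁)=(-0.006782, 0.008406), Y(Ω₂)=(-0.108687, -0.093613)
  term(m=+4) = (0.000089, -0.000306)   from Y*(Ω₁)=(0.000596, 0.000759), Y(Ω₂)=(-0.192789, -0.268473)
  term(m=+5) = (0.000005, 0.000005)   from Y*(Ω₁)=(0.000053, -0.000025), Y(Ω₂)=(0.046939, 0.115584)
  term(m=+6) = (0.000001, -0.000000)   from Y*(Ω₁)=(-0.000000, -0.000002), Y(Ω₂)=(0.070374, 0.469599)
Σ over m = (-0.210440, -0.000000); ×(4π/13) → (-0.203421, -0.000000). Real part: -0.203421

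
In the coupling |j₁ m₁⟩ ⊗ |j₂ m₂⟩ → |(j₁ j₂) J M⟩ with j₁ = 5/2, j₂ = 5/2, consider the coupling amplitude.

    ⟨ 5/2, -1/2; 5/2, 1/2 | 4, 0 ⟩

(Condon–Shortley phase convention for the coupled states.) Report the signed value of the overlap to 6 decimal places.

√[9·1!4!4!/10! · 2!3!3!2!4!4!] = √(20736/175)
  +(−1)^0/∏(0,1,3,3,1,1)! = 1/36  (running 1/36)
  +(−1)^1/∏(1,0,2,2,2,2)! = -1/16  (running -5/144)
⟨..|..⟩ = √(20736/175)·(-5/144) = -0.377964

−√(1/7) ≈ -0.377964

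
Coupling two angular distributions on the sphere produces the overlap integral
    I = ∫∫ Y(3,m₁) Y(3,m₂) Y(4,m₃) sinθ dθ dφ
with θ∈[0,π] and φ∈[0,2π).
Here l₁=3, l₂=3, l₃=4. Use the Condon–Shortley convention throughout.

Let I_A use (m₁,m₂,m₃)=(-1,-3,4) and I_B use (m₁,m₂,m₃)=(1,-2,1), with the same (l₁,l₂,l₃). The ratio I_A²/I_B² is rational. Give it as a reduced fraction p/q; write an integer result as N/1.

Shared (l₁,l₂,l₃)=(3,3,4): N and (l;000)² cancel in I_A²/I_B².
A: Δ = 2!·4!·4!/11! = 1/34650; Racah Σ t=0..0: t=0:+1/1152 = 1/1152; ⇒ 3j(3 3 4; -1 -3 4)² = 1/33, sgn +1
B: Δ = 2!·4!·4!/11! = 1/34650; Racah Σ t=0..1: t=0:+1/48 t=1:−1/144 = 1/72; ⇒ 3j(3 3 4; 1 -2 1)² = 16/693, sgn -1
I_A²/I_B² = (1/33)/(16/693) = 21/16

21/16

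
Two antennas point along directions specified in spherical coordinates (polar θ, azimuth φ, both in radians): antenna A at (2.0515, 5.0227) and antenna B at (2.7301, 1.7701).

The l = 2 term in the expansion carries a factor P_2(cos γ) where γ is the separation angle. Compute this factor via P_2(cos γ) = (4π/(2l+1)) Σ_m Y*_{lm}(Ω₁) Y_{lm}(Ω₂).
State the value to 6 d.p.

Expand P_2 via completeness: Σ_{m} conj(Y_{2,m}) at Ω₁ times Y_{2,m} at Ω₂ —
  m=-2: (-0.247051, -0.176604) × (-0.056952, 0.023986) = (0.018306, 0.004132)  (running Σ = (0.018306, 0.004132))
  m=-1: (-0.096719, 0.301616) × (0.056071, 0.277602) = (-0.089152, -0.009937)  (running Σ = (-0.070846, -0.005805))
  m=0: (-0.113084, -0.000000) × (0.479412, 0.000000) = (-0.054214, -0.000000)  (running Σ = (-0.125060, -0.005805))
  m=1: (0.096719, 0.301616) × (-0.056071, 0.277602) = (-0.089152, 0.009937)  (running Σ = (-0.214212, 0.004132))
  m=2: (-0.247051, 0.176604) × (-0.056952, -0.023986) = (0.018306, -0.004132)  (running Σ = (-0.195906, 0.000000))
Total Σ_m = (-0.195906, 0.000000). Multiply by 2.513274: (-0.492366, 0.000000). P_2(cos γ) = -0.492366

-0.492366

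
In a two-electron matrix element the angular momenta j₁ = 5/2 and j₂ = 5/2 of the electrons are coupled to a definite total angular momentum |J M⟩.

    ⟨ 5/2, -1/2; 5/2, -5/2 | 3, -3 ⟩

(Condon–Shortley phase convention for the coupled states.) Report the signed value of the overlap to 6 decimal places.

j₁+j₂−J=2  J+j₁−j₂=3  J−j₁+j₂=3  j₁+j₂+J+1=9
(j₁±m₁, j₂±m₂, J±M) = (2,3,0,5,0,6)
P² = 1440
sum k=0..0:
  [0] +1/72 = 1/72
S = 1/72
C² = P²·S² = 5/18 ; C = +0.527046

+√(5/18) = +0.527046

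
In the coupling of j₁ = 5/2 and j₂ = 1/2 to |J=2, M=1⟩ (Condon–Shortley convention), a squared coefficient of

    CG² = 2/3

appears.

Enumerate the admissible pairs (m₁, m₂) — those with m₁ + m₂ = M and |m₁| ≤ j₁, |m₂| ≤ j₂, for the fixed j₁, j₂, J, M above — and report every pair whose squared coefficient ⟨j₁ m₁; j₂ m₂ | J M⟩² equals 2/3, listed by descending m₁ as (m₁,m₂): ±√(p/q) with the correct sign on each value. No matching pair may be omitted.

Admissible pairs with m₁+m₂ = M = 1: (1/2,1/2), (3/2,-1/2)
  (m₁,m₂)=(3/2,-1/2): CG² = 2/3, CG = +√(2/3)   ← matches the target
  (m₁,m₂)=(1/2,1/2): CG² = 1/3, CG = −√(1/3)
Pairs with CG² = 2/3: (3/2,-1/2): +√(2/3)

(3/2,-1/2): +√(2/3)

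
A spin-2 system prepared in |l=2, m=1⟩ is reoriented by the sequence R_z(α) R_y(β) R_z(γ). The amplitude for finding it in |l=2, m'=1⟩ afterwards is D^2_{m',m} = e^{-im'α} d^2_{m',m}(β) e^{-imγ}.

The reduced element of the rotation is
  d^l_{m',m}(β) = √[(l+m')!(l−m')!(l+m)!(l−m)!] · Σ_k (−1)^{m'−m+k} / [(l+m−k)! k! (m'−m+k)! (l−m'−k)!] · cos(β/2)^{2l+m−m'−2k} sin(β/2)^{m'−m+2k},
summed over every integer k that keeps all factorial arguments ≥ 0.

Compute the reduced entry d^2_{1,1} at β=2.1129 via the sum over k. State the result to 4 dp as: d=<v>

d^2_{1,1}(β=2.1129) via the finite sum:
Half-angle: c=0.491966, s=0.870614. N=√(6·1·6·1)=6.000000
The bounds max(0,m−m')=0 and min(l+m,l−m')=1 give 2 terms
  k=0: (−1)^0·6.0000/(6)·0.4920^4·0.8706^0 = +0.058579
  k=1: (−1)^1·6.0000/(2)·0.4920^2·0.8706^2 = -0.550355
d^2_{1,1}(2.1129) = +0.058579 -0.550355 = -0.491776

d=-0.4918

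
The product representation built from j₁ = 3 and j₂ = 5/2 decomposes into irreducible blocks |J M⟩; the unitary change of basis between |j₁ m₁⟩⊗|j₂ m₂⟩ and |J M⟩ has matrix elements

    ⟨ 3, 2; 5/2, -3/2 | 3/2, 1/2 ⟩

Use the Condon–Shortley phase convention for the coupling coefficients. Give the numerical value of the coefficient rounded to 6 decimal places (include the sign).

√[4·4!2!1!/8! · 5!1!1!4!2!1!] = √(192/7)
  +(−1)^0/∏(0,4,1,1,1,0)! = 1/24  (running 1/24)
  +(−1)^1/∏(1,3,0,0,2,1)! = -1/12  (running -1/24)
⟨..|..⟩ = √(192/7)·(-1/24) = -0.218218

−√(1/21) ≈ -0.218218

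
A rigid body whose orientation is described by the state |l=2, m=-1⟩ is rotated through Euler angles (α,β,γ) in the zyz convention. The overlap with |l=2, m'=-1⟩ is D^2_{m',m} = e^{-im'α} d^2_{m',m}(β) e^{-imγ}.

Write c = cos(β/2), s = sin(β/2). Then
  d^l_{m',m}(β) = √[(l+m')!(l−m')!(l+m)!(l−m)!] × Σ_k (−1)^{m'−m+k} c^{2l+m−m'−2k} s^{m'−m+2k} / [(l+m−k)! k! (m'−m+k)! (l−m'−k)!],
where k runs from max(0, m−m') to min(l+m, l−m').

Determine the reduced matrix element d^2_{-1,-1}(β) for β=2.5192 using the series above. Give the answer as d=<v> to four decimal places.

d=-0.2461

d^2_{-1,-1}(β=2.5192) via the finite sum:
c=cos(2.519200/2)=0.306198, s=sin(2.519200/2)=0.951968; N=√[1·6·1·6]=6.000000
The bounds max(0,m−m')=0 and min(l+m,l−m')=1 give 2 terms
  k=0: (−1)^0·6.0000/(6)·0.3062^4·0.9520^0 = +0.008790
  k=1: (−1)^1·6.0000/(2)·0.3062^2·0.9520^2 = -0.254900
d^2_{-1,-1}(2.5192) = +0.008790 -0.254900 = -0.246110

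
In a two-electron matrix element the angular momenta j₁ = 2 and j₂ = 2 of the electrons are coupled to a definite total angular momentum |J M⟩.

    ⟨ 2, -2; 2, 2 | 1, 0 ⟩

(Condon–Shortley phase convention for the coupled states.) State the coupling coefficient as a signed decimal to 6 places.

-0.632456

√[3·3!1!1!/6! · 0!4!4!0!1!1!] = √(72/5)
  +(−1)^3/∏(3,0,1,1,0,0)! = -1/6  (running -1/6)
⟨..|..⟩ = √(72/5)·(-1/6) = -0.632456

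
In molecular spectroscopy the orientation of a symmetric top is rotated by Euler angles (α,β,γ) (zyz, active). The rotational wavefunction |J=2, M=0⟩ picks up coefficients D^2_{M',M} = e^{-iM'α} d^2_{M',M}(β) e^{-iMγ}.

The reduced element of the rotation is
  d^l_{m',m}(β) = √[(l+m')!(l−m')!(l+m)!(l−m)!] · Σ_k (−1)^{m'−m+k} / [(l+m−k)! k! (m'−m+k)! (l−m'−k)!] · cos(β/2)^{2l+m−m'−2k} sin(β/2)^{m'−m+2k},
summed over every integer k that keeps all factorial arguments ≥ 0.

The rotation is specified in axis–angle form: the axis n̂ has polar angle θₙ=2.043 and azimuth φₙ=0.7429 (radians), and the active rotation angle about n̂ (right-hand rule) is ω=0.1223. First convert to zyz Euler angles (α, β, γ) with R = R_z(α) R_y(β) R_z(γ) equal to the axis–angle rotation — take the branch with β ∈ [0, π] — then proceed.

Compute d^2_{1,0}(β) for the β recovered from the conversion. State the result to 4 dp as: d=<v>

Axis–angle → zyz. n̂ = (sinθₙcosφₙ, sinθₙsinφₙ, cosθₙ) = (+0.655912, +0.602404, -0.454850), ω = 0.1223.
R = I cosω + sinω [n̂]ₓ + (1−cosω) n̂n̂ᵀ gives
  R = [+0.995744, +0.058441, +0.071262; -0.052538, +0.995241, -0.082065; -0.075719, +0.077972, +0.994076]
β = atan2(√(R₁₃²+R₂₃²), R₃₃) = 0.108902; α = atan2(R₂₃, R₁₃) mod 2π = 5.427447; γ = atan2(R₃₂, −R₃₁) mod 2π = 0.800055
d^2_{1,0}(β=0.1089) via the finite sum:
Half-angle: c=0.998518, s=0.054424. N=√(6·1·2·2)=4.898979
k∈{0,1} keeps every argument non-negative
  k=0: (−1)^1·4.8990/(2)·0.9985^3·0.0544^1 = -0.132720
  k=1: (−1)^2·4.8990/(2)·0.9985^1·0.0544^3 = +0.000394
d^2_{1,0}(0.1089) = -0.132720 +0.000394 = -0.132326

d=-0.1323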